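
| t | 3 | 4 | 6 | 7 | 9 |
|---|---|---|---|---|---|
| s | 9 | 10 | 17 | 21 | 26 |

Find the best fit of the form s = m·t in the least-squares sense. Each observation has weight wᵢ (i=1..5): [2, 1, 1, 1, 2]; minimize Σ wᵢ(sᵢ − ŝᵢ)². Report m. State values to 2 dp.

Setting ∂/∂m … = 0 gives: 281·m = 811.
Hence m = 811 / 281 ≈ 2.88612.

m = 2.89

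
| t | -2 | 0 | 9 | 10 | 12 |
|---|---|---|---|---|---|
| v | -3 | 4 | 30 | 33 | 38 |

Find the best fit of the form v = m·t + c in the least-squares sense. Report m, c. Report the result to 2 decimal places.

m = 2.93, c = 3.43

Entries of MᵀM: Σt·t = 329, Σt = 29, Σ1 = 5.
Moment sums: Σt·v = 1062, Σv = 102.
Normal equations: [[329, 29]; [29, 5]]·[m, c]ᵀ = [1062, 102]ᵀ.
Δ = 329·5 − 29² = 804.
m = (1062·5 − 29·102)/804 = 196/67; c = (329·102 − 29·1062)/804 = 230/67.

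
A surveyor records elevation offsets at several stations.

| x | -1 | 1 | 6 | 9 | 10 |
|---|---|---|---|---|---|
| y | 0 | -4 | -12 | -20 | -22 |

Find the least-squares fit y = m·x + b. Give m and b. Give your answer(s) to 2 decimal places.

Sums needed: Σx·x = 219, Σx = 25, Σ1 = 5.
And Σx·y = -476, Σy = -58.
So MᵀM·[m, b]ᵀ = Mᵀy: [[219, 25]; [25, 5]]·[m, b]ᵀ = [-476, -58]ᵀ.
Eliminating b: 5·(row 1) − 25·(row 2) gives 470·m = 5·(-476) − 25·(-58) = -930, so m = -93/47.
Then b = ((-58) − 25·(-93/47))/5 = -401/235.

m = -1.98, b = -1.71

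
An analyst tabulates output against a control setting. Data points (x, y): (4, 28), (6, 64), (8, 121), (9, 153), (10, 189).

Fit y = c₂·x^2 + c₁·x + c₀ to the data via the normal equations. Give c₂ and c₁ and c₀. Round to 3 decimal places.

Normal-equation sums: Σx^2·x^2 = 22209, Σx^2·x = 2521, Σx^2 = 297, Σx·x = 297, Σx = 37, Σ1 = 5.
Right-hand side: Σx^2·y = 41789, Σx·y = 4731, Σy = 555.
Solving the 3×3 system (Gaussian elimination) gives c₂ = 1871/938, c₁ = -418/469, c₀ = -119/134.

c₂ = 1.995, c₁ = -0.891, c₀ = -0.888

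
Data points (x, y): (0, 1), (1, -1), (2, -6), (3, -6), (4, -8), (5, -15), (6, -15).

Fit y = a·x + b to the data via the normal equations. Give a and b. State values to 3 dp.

a = -2.786, b = 1.214

Entries of AᵀA: Σx·x = 91, Σx = 21, Σ1 = 7.
And Σx·y = -228, Σy = -50.
Normal equations: [[91, 21]; [21, 7]]·[a, b]ᵀ = [-228, -50]ᵀ.
Δ = 91·7 − 21² = 196.
a = ((-228)·7 − 21·(-50))/196 = -39/14; b = (91·(-50) − 21·(-228))/196 = 17/14.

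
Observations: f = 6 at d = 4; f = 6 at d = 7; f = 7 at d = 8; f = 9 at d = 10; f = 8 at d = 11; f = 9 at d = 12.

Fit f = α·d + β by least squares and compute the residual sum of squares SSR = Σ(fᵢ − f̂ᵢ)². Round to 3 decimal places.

SSR = 2.023

AᵀA·[α, β]ᵀ = Aᵀf reads: 494·α + 52·β = 408;  52·α + 6·β = 45.
det = 494·6 − 52² = 260.
α = (408·6 − 52·45)/260 = 27/65; β = (494·45 − 52·408)/260 = 39/10.
Residuals: 57/130, -21/26, -29/130, 123/130, -61/130, 3/26; SSR = 263/130.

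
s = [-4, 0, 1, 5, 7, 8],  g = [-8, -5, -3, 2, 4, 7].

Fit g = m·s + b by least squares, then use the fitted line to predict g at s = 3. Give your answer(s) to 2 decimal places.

With design matrix M, MᵀM = [[155, 17]; [17, 6]] and Mᵀg = [123, -3]ᵀ.
Determinant 155·6 − 17² = 641.
m = (123·6 − 17·(-3))/641 = 789/641; b = (155·(-3) − 17·123)/641 = -2556/641.
At s = 3: ĝ = (789/641)·(3) + (-2556/641)·(1) = -189/641.

ĝ = -0.29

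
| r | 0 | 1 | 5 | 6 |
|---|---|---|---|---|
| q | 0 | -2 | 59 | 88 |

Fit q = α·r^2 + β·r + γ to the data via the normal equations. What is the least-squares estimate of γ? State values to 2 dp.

γ = -0.54

Entries of MᵀM: Σr^2·r^2 = 1922, Σr^2·r = 342, Σr^2 = 62, Σr·r = 62, Σr = 12, Σ1 = 4.
And Σr^2·q = 4641, Σr·q = 821, Σq = 145.
Normal equations: [[1922, 342, 62]; [342, 62, 12]; [62, 12, 4]]·[α, β, γ]ᵀ = [4641, 821, 145]ᵀ.
Solving the 3×3 system (Gaussian elimination) gives α = 31/10, β = -244/65, γ = -7/13.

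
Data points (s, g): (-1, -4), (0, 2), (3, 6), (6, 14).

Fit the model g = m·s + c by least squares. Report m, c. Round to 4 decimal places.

m = 2.3333, c = -0.1667

Setting ∂/∂m … = 0 gives: 46·m + 8·c = 106;  8·m + 4·c = 18.
Eliminating c: 4·(row 1) − 8·(row 2) gives 120·m = 4·106 − 8·18 = 280, so m = 7/3.
Then c = (18 − 8·(7/3))/4 = -1/6.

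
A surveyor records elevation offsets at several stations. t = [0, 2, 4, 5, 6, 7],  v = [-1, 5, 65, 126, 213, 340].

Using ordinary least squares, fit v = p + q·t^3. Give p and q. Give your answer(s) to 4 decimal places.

p = -0.6185, q = 0.9943

From the data, Σ1 = 6, Σt^3 = 756, Σt^3·t^3 = 184090.
And Σv = 748, Σt^3·v = 182578.
So XᵀX·[p, q]ᵀ = Xᵀv: [[6, 756]; [756, 184090]]·[p, q]ᵀ = [748, 182578]ᵀ.
Determinant 6·184090 − 756² = 533004.
p = (748·184090 − 756·182578)/533004 = -82412/133251; q = (6·182578 − 756·748)/533004 = 44165/44417.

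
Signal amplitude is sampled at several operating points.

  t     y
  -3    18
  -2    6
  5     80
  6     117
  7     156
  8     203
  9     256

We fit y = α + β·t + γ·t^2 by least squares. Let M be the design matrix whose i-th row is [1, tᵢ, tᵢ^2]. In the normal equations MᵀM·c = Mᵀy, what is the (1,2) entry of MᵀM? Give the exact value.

30

Row 1 ↔ basis 1, column 2 ↔ basis t, so (MᵀM)_{1,2} = Σᵢ t = (1)·(-3) + (1)·(-2) + (1)·(5) + (1)·(6) + (1)·(7) + (1)·(8) + (1)·(9) = 30.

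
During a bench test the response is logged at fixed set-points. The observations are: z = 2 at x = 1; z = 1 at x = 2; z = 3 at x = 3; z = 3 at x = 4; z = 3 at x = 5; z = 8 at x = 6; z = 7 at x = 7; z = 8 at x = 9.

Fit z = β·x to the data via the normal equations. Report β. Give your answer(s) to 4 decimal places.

From the data, Σx·x = 221.
Moment sums: Σx·z = 209.
MᵀM·[β]ᵀ = Mᵀz becomes [[221]]·[β]ᵀ = [209]ᵀ.
β = 209/221 = 0.945701.

β = 0.9457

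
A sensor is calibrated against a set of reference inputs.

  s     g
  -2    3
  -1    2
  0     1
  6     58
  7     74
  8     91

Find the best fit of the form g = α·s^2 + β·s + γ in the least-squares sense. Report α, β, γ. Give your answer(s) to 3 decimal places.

α = 1.089, β = 2.454, γ = 2.845

Forming XᵀX = [[7810, 1062, 154]; [1062, 154, 18]; [154, 18, 6]] and Xᵀg = [11552, 1586, 229]ᵀ gives XᵀX·[α, β, γ]ᵀ = Xᵀg.
Solving the 3×3 system (Gaussian elimination) gives α = 841/772, β = 47357/19300, γ = 13726/4825.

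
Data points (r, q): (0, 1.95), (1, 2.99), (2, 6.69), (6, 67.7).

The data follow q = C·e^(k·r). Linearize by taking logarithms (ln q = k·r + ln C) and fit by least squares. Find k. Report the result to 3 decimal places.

Linearized form: ln q = k·r + ln C. From the 4 transformed points,
Σr = 9.0000, Σ(r)² = 41.0000, Σln q = 7.8788, Σr·ln q = 30.1870.
Equations: 41.0000·k + 9.0000·ln C = 30.1870;  9.0000·k + 4·ln C = 7.8788.
Solving (det = 83.0000): k = 0.60047, ln C = 0.61865.

k = 0.600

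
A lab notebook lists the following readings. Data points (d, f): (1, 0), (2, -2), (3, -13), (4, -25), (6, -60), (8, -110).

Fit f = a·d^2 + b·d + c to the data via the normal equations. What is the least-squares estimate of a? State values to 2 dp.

a = -1.84

Forming MᵀM = [[5746, 828, 130]; [828, 130, 24]; [130, 24, 6]] and Mᵀf = [-9725, -1383, -210]ᵀ gives MᵀM·[a, b, c]ᵀ = Mᵀf.
Row-reducing yields a = -13059/7100, b = 1227/1775, c = 14813/7100.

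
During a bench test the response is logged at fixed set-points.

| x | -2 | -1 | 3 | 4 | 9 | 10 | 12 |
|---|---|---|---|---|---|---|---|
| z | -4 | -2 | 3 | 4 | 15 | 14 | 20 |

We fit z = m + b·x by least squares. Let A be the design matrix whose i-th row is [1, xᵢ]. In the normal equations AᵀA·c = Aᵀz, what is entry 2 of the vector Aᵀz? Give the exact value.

Entry 2 ↔ basis x, so (Aᵀz)_{2} = Σᵢ (x)·zᵢ = (-2)·(-4) + (-1)·(-2) + (3)·(3) + (4)·(4) + (9)·(15) + (10)·(14) + (12)·(20) = 550.

550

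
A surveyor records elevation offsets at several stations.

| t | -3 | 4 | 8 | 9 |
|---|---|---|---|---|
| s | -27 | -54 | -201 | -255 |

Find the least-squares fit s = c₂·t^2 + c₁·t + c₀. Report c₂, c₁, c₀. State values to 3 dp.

Entries of MᵀM: Σt^2·t^2 = 10994, Σt^2·t = 1278, Σt^2 = 170, Σt·t = 170, Σt = 18, Σ1 = 4.
And Σt^2·s = -34626, Σt·s = -4038, Σs = -537.
So MᵀM·[c₂, c₁, c₀]ᵀ = Mᵀs: [[10994, 1278, 170]; [1278, 170, 18]; [170, 18, 4]]·[c₂, c₁, c₀]ᵀ = [-34626, -4038, -537]ᵀ.
Inverting the 3×3 Gram matrix, [c₂, c₁, c₀]ᵀ = [-109341/36136, -28119/36136, -38865/18068]ᵀ.

c₂ = -3.026, c₁ = -0.778, c₀ = -2.151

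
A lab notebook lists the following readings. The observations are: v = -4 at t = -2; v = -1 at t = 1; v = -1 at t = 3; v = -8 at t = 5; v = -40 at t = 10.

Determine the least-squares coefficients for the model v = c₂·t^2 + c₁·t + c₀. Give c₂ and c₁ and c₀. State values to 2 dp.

c₂ = -0.49, c₁ = 0.96, c₀ = -0.41

Sums needed: Σt^2·t^2 = 10723, Σt^2·t = 1145, Σt^2 = 139, Σt·t = 139, Σt = 17, Σ1 = 5.
Right-hand side: Σt^2·v = -4226, Σt·v = -436, Σv = -54.
Normal equations: [[10723, 1145, 139]; [1145, 139, 17]; [139, 17, 5]]·[c₂, c₁, c₀]ᵀ = [-4226, -436, -54]ᵀ.
Solving the 3×3 system (Gaussian elimination) gives c₂ = -21475/43672, c₁ = 42081/43672, c₀ = -2216/5459.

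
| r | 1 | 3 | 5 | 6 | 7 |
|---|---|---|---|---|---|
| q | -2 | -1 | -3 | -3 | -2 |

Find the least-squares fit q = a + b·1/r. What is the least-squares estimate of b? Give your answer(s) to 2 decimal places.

b = 0.64

Sums needed: Σ1 = 5, Σ1/r = 129/70, Σ1/r·1/r = 52889/44100.
For Aᵀq: Σq = -11, Σ1/r·q = -781/210.
det = 5·(52889/44100) − (129/70)² = 28669/11025.
a = ((-11)·(52889/44100) − (129/70)·(-781/210))/(28669/11025) = -69883/28669; b = (5·(-781/210) − (129/70)·(-11))/(28669/11025) = 18480/28669.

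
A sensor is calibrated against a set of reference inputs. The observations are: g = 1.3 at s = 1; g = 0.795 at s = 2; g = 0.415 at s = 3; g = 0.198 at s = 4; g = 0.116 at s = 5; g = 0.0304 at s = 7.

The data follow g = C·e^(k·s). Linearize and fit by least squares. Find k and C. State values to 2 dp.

Taking logs, ln g = k·s + ln C, so regress ln g on s.
Σs = 22.0000, Σ(s)² = 104.0000, Σln g = -8.1135, Σs·ln g = -44.5369.
Equations: 104.0000·k + 22.0000·ln C = -44.5369;  22.0000·k + 6·ln C = -8.1135.
Slope k = (n·Σs·ln g − Σs·Σln g)/(n·Σ(s)² − (Σs)²) = (6·-44.5369 − 22.0000·-8.1135)/140.0000 = -0.63375; ln C = (Σln g − k·Σs)/n = 0.97148, so C = exp(0.97148) = 2.64186.

k = -0.63, C = 2.64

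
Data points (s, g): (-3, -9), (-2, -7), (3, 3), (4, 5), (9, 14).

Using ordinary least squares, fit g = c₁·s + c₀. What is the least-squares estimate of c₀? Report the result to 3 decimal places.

Sums needed: Σs·s = 119, Σs = 11, Σ1 = 5.
For Xᵀg: Σs·g = 196, Σg = 6.
Determinant 119·5 − 11² = 474.
c₁ = (196·5 − 11·6)/474 = 457/237; c₀ = (119·6 − 11·196)/474 = -721/237.

c₀ = -3.042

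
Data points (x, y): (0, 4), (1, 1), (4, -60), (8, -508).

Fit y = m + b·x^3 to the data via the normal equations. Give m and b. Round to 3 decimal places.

m = 3.274, b = -0.998

Setting ∂/∂m … = 0 gives: 4·m + 577·b = -563;  577·m + 266241·b = -263935.
Eliminating b: 266241·(row 1) − 577·(row 2) gives 732035·m = 266241·(-563) − 577·(-263935) = 2396812, so m = 2396812/732035.
Then b = ((-263935) − 577·(2396812/732035))/266241 = -730889/732035.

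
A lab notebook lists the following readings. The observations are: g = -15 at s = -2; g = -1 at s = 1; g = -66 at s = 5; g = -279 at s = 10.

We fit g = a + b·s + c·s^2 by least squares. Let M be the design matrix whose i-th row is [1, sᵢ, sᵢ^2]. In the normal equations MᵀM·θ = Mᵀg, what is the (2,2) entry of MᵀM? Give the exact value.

130

Row 2 ↔ basis s, column 2 ↔ basis s, so (MᵀM)_{2,2} = Σᵢ (s)·(s) = (-2)·(-2) + (1)·(1) + (5)·(5) + (10)·(10) = 130.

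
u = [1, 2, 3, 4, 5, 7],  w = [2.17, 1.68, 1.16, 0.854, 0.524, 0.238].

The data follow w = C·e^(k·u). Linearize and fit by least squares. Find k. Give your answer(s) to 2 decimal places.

Let Y = ln w. Fitting Y = k·u + ln C by least squares:
Σu = 22.0000, Σ(u)² = 104.0000, Σln w = -0.7976, Σu·ln w = -11.6534.
Normal system: [[104.0000, 22.0000]; [22.0000, 6]]·[k, ln C]ᵀ = [-11.6534, -0.7976]ᵀ.
Slope k = (n·Σu·ln w − Σu·Σln w)/(n·Σ(u)² − (Σu)²) = (6·-11.6534 − 22.0000·-0.7976)/140.0000 = -0.37409; ln C = (Σln w − k·Σu)/n = 1.23873.

k = -0.37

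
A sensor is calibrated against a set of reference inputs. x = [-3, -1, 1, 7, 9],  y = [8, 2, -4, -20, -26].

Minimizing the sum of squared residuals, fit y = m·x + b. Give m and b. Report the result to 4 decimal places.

Setting ∂/∂m … = 0 gives: 141·m + 13·b = -404;  13·m + 5·b = -40.
Eliminating b: 5·(row 1) − 13·(row 2) gives 536·m = 5·(-404) − 13·(-40) = -1500, so m = -375/134.
Then b = ((-40) − 13·(-375/134))/5 = -97/134.

m = -2.7985, b = -0.7239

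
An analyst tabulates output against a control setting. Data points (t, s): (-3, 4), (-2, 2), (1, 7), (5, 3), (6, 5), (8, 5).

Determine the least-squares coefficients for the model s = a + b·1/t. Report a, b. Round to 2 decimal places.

The normal system AᵀA·[a, b]ᵀ = Aᵀs is [[6, 79/120]; [79/120, 20801/14400]]·[a, b]ᵀ = [26, 269/40]ᵀ.
Δ = 6·(20801/14400) − (79/120)² = 23713/2880.
a = (26·(20801/14400) − (79/120)·(269/40))/(23713/2880) = 477073/118565; b = (6·(269/40) − (79/120)·26)/(23713/2880) = 66912/23713.

a = 4.02, b = 2.82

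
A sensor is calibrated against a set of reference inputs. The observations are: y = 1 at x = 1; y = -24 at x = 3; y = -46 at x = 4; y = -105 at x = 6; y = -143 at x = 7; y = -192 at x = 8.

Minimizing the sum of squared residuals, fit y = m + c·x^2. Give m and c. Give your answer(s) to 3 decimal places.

With design matrix M, MᵀM = [[6, 175]; [175, 8131]] and Mᵀy = [-509, -24026]ᵀ.
Eliminating c: 8131·(row 1) − 175·(row 2) gives 18161·m = 8131·(-509) − 175·(-24026) = 65871, so m = 5067/1397.
Then c = ((-24026) − 175·(5067/1397))/8131 = -4237/1397.

m = 3.627, c = -3.033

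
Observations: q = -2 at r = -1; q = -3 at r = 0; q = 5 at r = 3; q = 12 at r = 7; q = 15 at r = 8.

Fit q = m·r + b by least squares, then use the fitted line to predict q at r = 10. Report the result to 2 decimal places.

The normal system AᵀA·[m, b]ᵀ = Aᵀq is [[123, 17]; [17, 5]]·[m, b]ᵀ = [221, 27]ᵀ.
Eliminating b: 5·(row 1) − 17·(row 2) gives 326·m = 5·221 − 17·27 = 646, so m = 323/163.
Then b = (27 − 17·(323/163))/5 = -218/163.
At r = 10: q̂ = (323/163)·(10) + (-218/163)·(1) = 3012/163.

q̂ = 18.48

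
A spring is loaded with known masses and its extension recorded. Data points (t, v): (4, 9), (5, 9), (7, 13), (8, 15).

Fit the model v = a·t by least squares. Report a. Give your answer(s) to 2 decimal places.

a = 1.90

With design matrix A, AᵀA = [[154]] and Aᵀv = [292]ᵀ.
a = 292/154 = 1.8961.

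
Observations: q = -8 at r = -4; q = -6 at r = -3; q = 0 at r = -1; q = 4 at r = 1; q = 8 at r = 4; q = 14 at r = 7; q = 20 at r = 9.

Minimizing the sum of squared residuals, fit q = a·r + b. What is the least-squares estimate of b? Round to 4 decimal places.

b = 0.7716

The normal system AᵀA·[a, b]ᵀ = Aᵀq is [[173, 13]; [13, 7]]·[a, b]ᵀ = [364, 32]ᵀ.
Δ = 173·7 − 13² = 1042.
a = (364·7 − 13·32)/1042 = 1066/521; b = (173·32 − 13·364)/1042 = 402/521.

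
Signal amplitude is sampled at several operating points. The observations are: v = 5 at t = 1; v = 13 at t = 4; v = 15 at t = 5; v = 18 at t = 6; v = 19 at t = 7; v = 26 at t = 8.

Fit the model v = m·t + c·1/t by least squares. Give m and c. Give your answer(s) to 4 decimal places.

Normal-equation sums: Σt·t = 191, Σt·1/t = 6, Σ1/t·1/t = 822949/705600.
For Mᵀv: Σt·v = 581, Σ1/t·v = 283/14.
Determinant 191·(822949/705600) − 6² = 131781659/705600.
m = (581·(822949/705600) − 6·(283/14))/(131781659/705600) = 392554169/131781659; c = (191·(283/14) − 6·581)/(131781659/705600) = 264549600/131781659.

m = 2.9788, c = 2.0075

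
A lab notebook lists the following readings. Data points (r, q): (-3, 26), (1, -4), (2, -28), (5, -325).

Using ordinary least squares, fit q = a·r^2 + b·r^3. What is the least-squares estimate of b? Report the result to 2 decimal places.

The normal equations are: 723·a + 2915·b = -8007;  2915·a + 16419·b = -41555.
(Σr^2·r^2 = 723, Σr^2·r^3 = 2915, Σr^3·r^3 = 16419, Σr^2·q = -8007, Σr^3·q = -41555.)
det = 723·16419 − 2915² = 3373712.
a = ((-8007)·16419 − 2915·(-41555))/3373712 = -2583527/843428; b = (723·(-41555) − 2915·(-8007))/3373712 = -1675965/843428.

b = -1.99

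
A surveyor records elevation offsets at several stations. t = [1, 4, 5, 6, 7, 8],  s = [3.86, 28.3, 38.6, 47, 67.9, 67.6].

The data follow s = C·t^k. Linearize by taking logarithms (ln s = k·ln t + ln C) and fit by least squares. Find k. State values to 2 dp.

k = 1.41

With ln sᵢ as the transformed response and ln tᵢ as the regressor:
XᵀX = [[15.8331, 8.8128]; [8.8128, 6]], rhs = [34.3823, 20.6286]ᵀ  (here Σln t = 8.8128, Σ(ln t)² = 15.8331, Σln s = 20.6286, Σln t·ln s = 34.3823).
Δ = 15.8331·6 − (8.8128)² = 17.3327; k = (34.3823·6 − 8.8128·20.6286)/17.3327 = 1.41336, ln C = (15.8331·20.6286 − 8.8128·34.3823)/17.3327 = 1.36214.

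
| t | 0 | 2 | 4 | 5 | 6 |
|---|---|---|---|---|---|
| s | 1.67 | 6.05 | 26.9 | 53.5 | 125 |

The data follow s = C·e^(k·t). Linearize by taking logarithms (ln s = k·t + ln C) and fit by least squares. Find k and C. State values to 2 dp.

k = 0.72, C = 1.56

Linearized form: ln s = k·t + ln C. From the 5 transformed points,
AᵀA = [[81.0000, 17.0000]; [17.0000, 5]], rhs = [65.6369, 14.4130]ᵀ  (here Σt = 17.0000, Σ(t)² = 81.0000, Σln s = 14.4130, Σt·ln s = 65.6369).
Solving (det = 116.0000): k = 0.71693, ln C = 0.44505, so C = exp(0.44505) = 1.56057.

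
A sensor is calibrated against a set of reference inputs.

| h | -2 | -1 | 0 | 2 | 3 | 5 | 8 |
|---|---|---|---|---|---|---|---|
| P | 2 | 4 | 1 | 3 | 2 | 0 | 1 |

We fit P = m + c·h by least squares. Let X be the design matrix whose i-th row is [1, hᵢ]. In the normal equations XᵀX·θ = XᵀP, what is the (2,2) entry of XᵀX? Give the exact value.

Row 2 ↔ basis h, column 2 ↔ basis h, so (XᵀX)_{2,2} = Σᵢ (h)·(h) = (-2)·(-2) + (-1)·(-1) + (0)·(0) + (2)·(2) + (3)·(3) + (5)·(5) + (8)·(8) = 107.

107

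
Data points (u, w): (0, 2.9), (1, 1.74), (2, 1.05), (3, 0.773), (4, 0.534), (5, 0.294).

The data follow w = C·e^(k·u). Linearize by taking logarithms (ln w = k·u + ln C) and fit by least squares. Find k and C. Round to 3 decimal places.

With ln wᵢ as the transformed response and uᵢ as the regressor:
Σu = 15.0000, Σ(u)² = 55.0000, Σln w = -0.4416, Σu·ln w = -8.7513.
Equations: 55.0000·k + 15.0000·ln C = -8.7513;  15.0000·k + 6·ln C = -0.4416.
Slope k = (n·Σu·ln w − Σu·Σln w)/(n·Σ(u)² − (Σu)²) = (6·-8.7513 − 15.0000·-0.4416)/105.0000 = -0.43698; ln C = (Σln w − k·Σu)/n = 1.01886, so C = exp(1.01886) = 2.77002.

k = -0.437, C = 2.770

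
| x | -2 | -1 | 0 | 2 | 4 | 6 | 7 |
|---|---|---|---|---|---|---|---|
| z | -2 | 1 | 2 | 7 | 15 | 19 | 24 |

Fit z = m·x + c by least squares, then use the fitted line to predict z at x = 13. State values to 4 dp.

Entries of MᵀM: Σx·x = 110, Σx = 16, Σ1 = 7.
And Σx·z = 359, Σz = 66.
MᵀM·[m, c]ᵀ = Mᵀz becomes [[110, 16]; [16, 7]]·[m, c]ᵀ = [359, 66]ᵀ.
det = 110·7 − 16² = 514.
m = (359·7 − 16·66)/514 = 1457/514; c = (110·66 − 16·359)/514 = 758/257.
At x = 13: ẑ = (1457/514)·(13) + (758/257)·(1) = 20457/514.

ẑ = 39.7996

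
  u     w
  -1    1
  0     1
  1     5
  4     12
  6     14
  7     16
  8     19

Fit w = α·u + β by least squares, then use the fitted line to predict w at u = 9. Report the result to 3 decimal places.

Normal-equation sums: Σu·u = 167, Σu = 25, Σ1 = 7.
Right-hand side: Σu·w = 400, Σw = 68.
So AᵀA·[α, β]ᵀ = Aᵀw: [[167, 25]; [25, 7]]·[α, β]ᵀ = [400, 68]ᵀ.
det = 167·7 − 25² = 544.
α = (400·7 − 25·68)/544 = 275/136; β = (167·68 − 25·400)/544 = 339/136.
At u = 9: ŵ = (275/136)·(9) + (339/136)·(1) = 1407/68.

ŵ = 20.691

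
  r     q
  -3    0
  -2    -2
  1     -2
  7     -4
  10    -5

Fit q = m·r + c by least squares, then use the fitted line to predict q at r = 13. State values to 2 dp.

The normal system AᵀA·[m, c]ᵀ = Aᵀq is [[163, 13]; [13, 5]]·[m, c]ᵀ = [-76, -13]ᵀ.
Δ = 163·5 − 13² = 646.
m = ((-76)·5 − 13·(-13))/646 = -211/646; c = (163·(-13) − 13·(-76))/646 = -1131/646.
At r = 13: q̂ = (-211/646)·(13) + (-1131/646)·(1) = -1937/323.

q̂ = -6.00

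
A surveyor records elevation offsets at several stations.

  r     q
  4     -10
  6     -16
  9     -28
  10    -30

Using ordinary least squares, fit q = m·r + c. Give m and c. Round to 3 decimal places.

From the data, Σr·r = 233, Σr = 29, Σ1 = 4.
Moment sums: Σr·q = -688, Σq = -84.
So AᵀA·[m, c]ᵀ = Aᵀq: [[233, 29]; [29, 4]]·[m, c]ᵀ = [-688, -84]ᵀ.
det = 233·4 − 29² = 91.
m = ((-688)·4 − 29·(-84))/91 = -316/91; c = (233·(-84) − 29·(-688))/91 = 380/91.

m = -3.473, c = 4.176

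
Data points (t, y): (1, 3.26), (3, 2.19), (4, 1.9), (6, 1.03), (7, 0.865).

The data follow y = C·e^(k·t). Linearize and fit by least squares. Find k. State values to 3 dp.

With ln yᵢ as the transformed response and tᵢ as the regressor:
AᵀA = [[111.0000, 21.0000]; [21.0000, 5]], rhs = [5.2630, 2.4920]ᵀ  (here Σt = 21.0000, Σ(t)² = 111.0000, Σln y = 2.4920, Σt·ln y = 5.2630).
Slope k = (n·Σt·ln y − Σt·Σln y)/(n·Σ(t)² − (Σt)²) = (5·5.2630 − 21.0000·2.4920)/114.0000 = -0.22822; ln C = (Σln y − k·Σt)/n = 1.45693.

k = -0.228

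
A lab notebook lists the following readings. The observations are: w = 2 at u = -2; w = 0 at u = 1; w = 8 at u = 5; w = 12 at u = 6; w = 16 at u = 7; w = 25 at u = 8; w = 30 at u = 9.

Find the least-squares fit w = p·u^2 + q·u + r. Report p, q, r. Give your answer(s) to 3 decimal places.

Normal-equation sums: Σu^2·u^2 = 14996, Σu^2·u = 1918, Σu^2 = 260, Σu·u = 260, Σu = 34, Σ1 = 7.
Right-hand side: Σu^2·w = 5454, Σu·w = 690, Σw = 93.
Normal equations: [[14996, 1918, 260]; [1918, 260, 34]; [260, 34, 7]]·[p, q, r]ᵀ = [5454, 690, 93]ᵀ.
Inverting the 3×3 Gram matrix, [p, q, r]ᵀ = [19586/45043, -22123/45043, -21597/45043]ᵀ.

p = 0.435, q = -0.491, r = -0.479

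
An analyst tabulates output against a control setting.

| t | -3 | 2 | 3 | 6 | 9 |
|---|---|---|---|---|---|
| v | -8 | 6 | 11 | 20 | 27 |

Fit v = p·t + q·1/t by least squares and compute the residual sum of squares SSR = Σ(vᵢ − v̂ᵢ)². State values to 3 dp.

Normal-equation sums: Σt·t = 139, Σt·1/t = 5, Σ1/t·1/t = 83/162.
For Mᵀv: Σt·v = 432, Σ1/t·v = 47/3.
det = 139·(83/162) − 5² = 7487/162.
p = (432·(83/162) − 5·(47/3))/(7487/162) = 23166/7487; q = (139·(47/3) − 5·432)/(7487/162) = 2862/7487.
Residuals: 10556/7487, -2841/7487, 11905/7487, 10267/7487, -6663/7487; SSR = 54900/7487.

SSR = 7.333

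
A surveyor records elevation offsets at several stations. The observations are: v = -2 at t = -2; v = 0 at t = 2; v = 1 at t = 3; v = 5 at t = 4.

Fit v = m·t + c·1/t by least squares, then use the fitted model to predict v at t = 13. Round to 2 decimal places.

v̂ = 16.11

Sums needed: Σt·t = 33, Σt·1/t = 4, Σ1/t·1/t = 97/144.
Moment sums: Σt·v = 27, Σ1/t·v = 31/12.
det = 33·(97/144) − 4² = 299/48.
m = (27·(97/144) − 4·(31/12))/(299/48) = 29/23; c = (33·(31/12) − 4·27)/(299/48) = -84/23.
At t = 13: v̂ = (29/23)·(13) + (-84/23)·(1/13) = 4817/299.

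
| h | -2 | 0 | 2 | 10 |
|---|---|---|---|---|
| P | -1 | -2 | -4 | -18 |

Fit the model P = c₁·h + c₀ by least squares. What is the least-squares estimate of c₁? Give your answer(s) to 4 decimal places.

Compute the Gram sums: Σh·h = 108, Σh = 10, Σ1 = 4.
Right-hand side: Σh·P = -186, ΣP = -25.
So XᵀX·[c₁, c₀]ᵀ = XᵀP: [[108, 10]; [10, 4]]·[c₁, c₀]ᵀ = [-186, -25]ᵀ.
det = 108·4 − 10² = 332.
c₁ = ((-186)·4 − 10·(-25))/332 = -247/166; c₀ = (108·(-25) − 10·(-186))/332 = -210/83.

c₁ = -1.4880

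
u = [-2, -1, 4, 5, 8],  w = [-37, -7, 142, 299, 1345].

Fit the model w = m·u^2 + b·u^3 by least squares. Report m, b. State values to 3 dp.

Normal-equation sums: Σu^2·u^2 = 4994, Σu^2·u^3 = 36884, Σu^3·u^3 = 281930.
And Σu^2·w = 95672, Σu^3·w = 735406.
Δ = 4994·281930 − 36884² = 47528964.
m = (95672·281930 − 36884·735406)/47528964 = -37976986/11882241; b = (4994·735406 − 36884·95672)/47528964 = 35962879/11882241.

m = -3.196, b = 3.027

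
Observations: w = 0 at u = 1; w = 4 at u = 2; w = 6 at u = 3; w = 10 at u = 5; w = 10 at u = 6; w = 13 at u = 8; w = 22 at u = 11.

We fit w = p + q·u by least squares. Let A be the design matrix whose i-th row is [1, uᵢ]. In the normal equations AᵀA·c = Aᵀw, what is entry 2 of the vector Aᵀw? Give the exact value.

482

Entry 2 ↔ basis u, so (Aᵀw)_{2} = Σᵢ (u)·wᵢ = (1)·(0) + (2)·(4) + (3)·(6) + (5)·(10) + (6)·(10) + (8)·(13) + (11)·(22) = 482.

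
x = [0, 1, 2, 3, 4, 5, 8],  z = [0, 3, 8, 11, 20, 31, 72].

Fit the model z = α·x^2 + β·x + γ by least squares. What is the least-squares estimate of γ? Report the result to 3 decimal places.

The normal system AᵀA·[α, β, γ]ᵀ = Aᵀz is [[5075, 737, 119]; [737, 119, 23]; [119, 23, 7]]·[α, β, γ]ᵀ = [5837, 863, 145]ᵀ.
Row-reducing yields α = 7401/7483, β = 1092/1069, γ = 4072/7483.

γ = 0.544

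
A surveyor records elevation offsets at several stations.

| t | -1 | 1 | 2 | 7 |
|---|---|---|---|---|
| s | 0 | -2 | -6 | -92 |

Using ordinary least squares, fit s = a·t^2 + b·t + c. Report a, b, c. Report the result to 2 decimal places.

With design matrix A, AᵀA = [[2419, 351, 55]; [351, 55, 9]; [55, 9, 4]] and Aᵀs = [-4534, -658, -100]ᵀ.
Row-reducing yields a = -632/341, b = -116/341, c = 426/341.

a = -1.85, b = -0.34, c = 1.25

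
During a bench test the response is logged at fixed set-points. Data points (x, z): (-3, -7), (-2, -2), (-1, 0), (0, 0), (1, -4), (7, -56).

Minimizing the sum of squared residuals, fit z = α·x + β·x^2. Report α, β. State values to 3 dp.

α = -0.910, β = -1.016

Normal-equation sums: Σx·x = 64, Σx·x^2 = 308, Σx^2·x^2 = 2500.
For Mᵀz: Σx·z = -371, Σx^2·z = -2819.
MᵀM·[α, β]ᵀ = Mᵀz becomes [[64, 308]; [308, 2500]]·[α, β]ᵀ = [-371, -2819]ᵀ.
Eliminating β: 2500·(row 1) − 308·(row 2) gives 65136·α = 2500·(-371) − 308·(-2819) = -59248, so α = -161/177.
Then β = ((-2819) − 308·(-161/177))/2500 = -719/708.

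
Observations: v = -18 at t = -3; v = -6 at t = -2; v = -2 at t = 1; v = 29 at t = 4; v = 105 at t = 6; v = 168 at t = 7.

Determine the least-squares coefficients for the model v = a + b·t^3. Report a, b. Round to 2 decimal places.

XᵀX·[a, b]ᵀ = Xᵀv reads: 6·a + 589·b = 276;  589·a + 169195·b = 82692.
(Σ1 = 6, Σt^3 = 589, Σt^3·t^3 = 169195, Σv = 276, Σt^3·v = 82692.)
Eliminating b: 169195·(row 1) − 589·(row 2) gives 668249·a = 169195·276 − 589·82692 = -2007768, so a = -105672/35171.
Then b = (82692 − 589·(-105672/35171))/169195 = 333588/668249.

a = -3.00, b = 0.50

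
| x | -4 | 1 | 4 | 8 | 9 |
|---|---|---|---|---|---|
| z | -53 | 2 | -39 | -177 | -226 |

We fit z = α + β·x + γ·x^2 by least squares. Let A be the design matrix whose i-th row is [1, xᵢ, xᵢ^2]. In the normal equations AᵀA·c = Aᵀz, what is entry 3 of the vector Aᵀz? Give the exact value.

Entry 3 ↔ basis x^2, so (Aᵀz)_{3} = Σᵢ (x^2)·zᵢ = (16)·(-53) + (1)·(2) + (16)·(-39) + (64)·(-177) + (81)·(-226) = -31104.

-31104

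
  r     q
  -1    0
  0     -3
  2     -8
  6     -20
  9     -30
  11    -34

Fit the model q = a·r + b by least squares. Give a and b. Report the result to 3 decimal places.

a = -2.901, b = -2.778

Sums needed: Σr·r = 243, Σr = 27, Σ1 = 6.
For Xᵀq: Σr·q = -780, Σq = -95.
XᵀX·[a, b]ᵀ = Xᵀq becomes [[243, 27]; [27, 6]]·[a, b]ᵀ = [-780, -95]ᵀ.
det = 243·6 − 27² = 729.
a = ((-780)·6 − 27·(-95))/729 = -235/81; b = (243·(-95) − 27·(-780))/729 = -25/9.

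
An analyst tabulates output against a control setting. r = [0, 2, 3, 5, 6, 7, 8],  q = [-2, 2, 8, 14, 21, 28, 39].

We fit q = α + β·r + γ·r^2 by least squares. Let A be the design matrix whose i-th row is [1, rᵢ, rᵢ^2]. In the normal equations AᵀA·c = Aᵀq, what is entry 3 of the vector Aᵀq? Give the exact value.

5054

Entry 3 ↔ basis r^2, so (Aᵀq)_{3} = Σᵢ (r^2)·qᵢ = (0)·(-2) + (4)·(2) + (9)·(8) + (25)·(14) + (36)·(21) + (49)·(28) + (64)·(39) = 5054.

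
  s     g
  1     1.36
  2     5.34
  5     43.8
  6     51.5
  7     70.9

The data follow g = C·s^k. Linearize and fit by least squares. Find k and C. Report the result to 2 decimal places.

k = 2.07, C = 1.34

Let Y = ln g. Fitting Y = k·ln s + ln C by least squares:
Σln s = 6.0403, Σ(ln s)² = 10.0677, Σln g = 13.9652, Σln s·ln g = 22.5987.
Normal system: [[10.0677, 6.0403]; [6.0403, 5]]·[k, ln C]ᵀ = [22.5987, 13.9652]ᵀ.
Solving (det = 13.8539): k = 2.06729, ln C = 0.29564, so C = exp(0.29564) = 1.34399.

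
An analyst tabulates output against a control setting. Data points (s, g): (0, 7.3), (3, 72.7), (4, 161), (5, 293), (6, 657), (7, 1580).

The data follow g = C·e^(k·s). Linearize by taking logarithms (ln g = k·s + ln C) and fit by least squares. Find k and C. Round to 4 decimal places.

Taking logs, ln g = k·s + ln C, so regress ln g on s.
Over the data: Σs = 25.0000, Σ(s)² = 135.0000, Σln g = 30.8887, Σs·ln g = 152.0679.
Normal system: [[135.0000, 25.0000]; [25.0000, 6]]·[k, ln C]ᵀ = [152.0679, 30.8887]ᵀ.
Solving (det = 185.0000): k = 0.75779, ln C = 1.99066, so C = exp(1.99066) = 7.32036.

k = 0.7578, C = 7.3204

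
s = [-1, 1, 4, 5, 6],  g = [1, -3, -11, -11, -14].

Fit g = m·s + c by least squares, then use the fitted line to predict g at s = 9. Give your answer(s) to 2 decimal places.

ĝ = -20.48

Entries of XᵀX: Σs·s = 79, Σs = 15, Σ1 = 5.
Right-hand side: Σs·g = -187, Σg = -38.
Normal equations: [[79, 15]; [15, 5]]·[m, c]ᵀ = [-187, -38]ᵀ.
Eliminating c: 5·(row 1) − 15·(row 2) gives 170·m = 5·(-187) − 15·(-38) = -365, so m = -73/34.
Then c = ((-38) − 15·(-73/34))/5 = -197/170.
At s = 9: ĝ = (-73/34)·(9) + (-197/170)·(1) = -1741/85.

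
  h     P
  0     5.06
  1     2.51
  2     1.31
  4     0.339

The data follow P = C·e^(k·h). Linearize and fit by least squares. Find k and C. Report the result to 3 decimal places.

With ln Pᵢ as the transformed response and hᵢ as the regressor:
Over the data: Σh = 7.0000, Σ(h)² = 21.0000, Σln P = 1.7299, Σh·ln P = -2.8667.
Normal system: [[21.0000, 7.0000]; [7.0000, 4]]·[k, ln C]ᵀ = [-2.8667, 1.7299]ᵀ.
Slope k = (n·Σh·ln P − Σh·Σln P)/(n·Σ(h)² − (Σh)²) = (4·-2.8667 − 7.0000·1.7299)/35.0000 = -0.67361; ln C = (Σln P − k·Σh)/n = 1.61129, so C = exp(1.61129) = 5.00927.

k = -0.674, C = 5.009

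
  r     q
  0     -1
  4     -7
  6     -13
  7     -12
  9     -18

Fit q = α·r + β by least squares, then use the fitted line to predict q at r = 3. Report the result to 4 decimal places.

The normal equations are: 182·α + 26·β = -352;  26·α + 5·β = -51.
(Σr·r = 182, Σr = 26, Σ1 = 5, Σr·q = -352, Σq = -51.)
Determinant 182·5 − 26² = 234.
α = ((-352)·5 − 26·(-51))/234 = -217/117; β = (182·(-51) − 26·(-352))/234 = -5/9.
At r = 3: q̂ = (-217/117)·(3) + (-5/9)·(1) = -716/117.

q̂ = -6.1197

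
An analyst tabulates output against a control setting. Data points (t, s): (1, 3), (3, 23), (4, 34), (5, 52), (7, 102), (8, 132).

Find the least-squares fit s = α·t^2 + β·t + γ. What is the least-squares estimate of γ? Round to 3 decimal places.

Forming MᵀM = [[7460, 1072, 164]; [1072, 164, 28]; [164, 28, 6]] and Mᵀs = [15500, 2238, 346]ᵀ gives MᵀM·[α, β, γ]ᵀ = Mᵀs.
Row-reducing yields α = 77/39, β = 209/390, γ = 6/5.

γ = 1.200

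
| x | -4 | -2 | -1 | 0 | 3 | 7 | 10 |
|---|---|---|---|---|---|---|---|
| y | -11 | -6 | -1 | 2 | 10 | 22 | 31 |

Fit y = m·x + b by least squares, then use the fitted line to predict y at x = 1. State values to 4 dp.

ŷ = 4.1476

With design matrix A, AᵀA = [[179, 13]; [13, 7]] and Aᵀy = [551, 47]ᵀ.
Determinant 179·7 − 13² = 1084.
m = (551·7 − 13·47)/1084 = 1623/542; b = (179·47 − 13·551)/1084 = 625/542.
At x = 1: ŷ = (1623/542)·(1) + (625/542)·(1) = 1124/271.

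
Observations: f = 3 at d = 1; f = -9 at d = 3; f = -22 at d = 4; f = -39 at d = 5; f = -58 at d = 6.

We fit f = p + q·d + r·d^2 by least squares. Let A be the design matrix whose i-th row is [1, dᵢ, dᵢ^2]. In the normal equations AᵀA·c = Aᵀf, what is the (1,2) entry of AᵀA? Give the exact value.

19

Row 1 ↔ basis 1, column 2 ↔ basis d, so (AᵀA)_{1,2} = Σᵢ d = (1)·(1) + (1)·(3) + (1)·(4) + (1)·(5) + (1)·(6) = 19.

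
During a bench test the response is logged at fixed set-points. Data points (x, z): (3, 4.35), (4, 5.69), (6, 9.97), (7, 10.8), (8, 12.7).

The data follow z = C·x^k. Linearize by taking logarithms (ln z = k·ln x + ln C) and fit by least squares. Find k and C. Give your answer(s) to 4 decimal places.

Let Y = ln z. Fitting Y = k·ln x + ln C by least squares:
Σln x = 8.3020, Σ(ln x)² = 14.4498, Σln z = 10.4296, Σln x·ln z = 18.0613.
Equations: 14.4498·k + 8.3020·ln C = 18.0613;  8.3020·k + 5·ln C = 10.4296.
Slope k = (n·Σln x·ln z − Σln x·Σln z)/(n·Σ(ln x)² − (Σln x)²) = (5·18.0613 − 8.3020·10.4296)/3.3255 = 1.11853; ln C = (Σln z − k·Σln x)/n = 0.22872, so C = exp(0.22872) = 1.25699.

k = 1.1185, C = 1.2570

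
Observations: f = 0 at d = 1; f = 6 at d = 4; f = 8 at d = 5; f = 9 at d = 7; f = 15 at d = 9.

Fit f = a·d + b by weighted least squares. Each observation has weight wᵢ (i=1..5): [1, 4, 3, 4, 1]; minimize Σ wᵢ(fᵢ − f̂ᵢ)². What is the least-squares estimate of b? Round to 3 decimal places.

b = -0.491

Normal-equation sums: Σwᵢ·d·d = 417, Σwᵢ·d = 69, Σwᵢ·1 = 13.
And Σwᵢ·d·f = 603, Σwᵢ·f = 99.
Normal equations: [[417, 69]; [69, 13]]·[a, b]ᵀ = [603, 99]ᵀ.
Eliminating b: 13·(row 1) − 69·(row 2) gives 660·a = 13·603 − 69·99 = 1008, so a = 84/55.
Then b = (99 − 69·(84/55))/13 = -27/55.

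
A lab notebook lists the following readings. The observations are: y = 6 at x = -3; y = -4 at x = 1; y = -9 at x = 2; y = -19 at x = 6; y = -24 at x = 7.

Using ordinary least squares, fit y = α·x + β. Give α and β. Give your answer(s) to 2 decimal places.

Sums needed: Σx·x = 99, Σx = 13, Σ1 = 5.
And Σx·y = -322, Σy = -50.
Normal equations: [[99, 13]; [13, 5]]·[α, β]ᵀ = [-322, -50]ᵀ.
det = 99·5 − 13² = 326.
α = ((-322)·5 − 13·(-50))/326 = -480/163; β = (99·(-50) − 13·(-322))/326 = -382/163.

α = -2.94, β = -2.34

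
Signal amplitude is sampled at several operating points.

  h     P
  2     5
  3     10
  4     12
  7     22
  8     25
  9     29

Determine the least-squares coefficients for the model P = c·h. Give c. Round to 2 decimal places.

From the data, Σh·h = 223.
Right-hand side: Σh·P = 703.
Hence c = 703 / 223 ≈ 3.15247.

c = 3.15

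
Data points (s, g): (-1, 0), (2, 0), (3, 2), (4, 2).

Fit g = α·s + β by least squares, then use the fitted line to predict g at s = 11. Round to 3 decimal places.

Compute the Gram sums: Σs·s = 30, Σs = 8, Σ1 = 4.
For Xᵀg: Σs·g = 14, Σg = 4.
Eliminating β: 4·(row 1) − 8·(row 2) gives 56·α = 4·14 − 8·4 = 24, so α = 3/7.
Then β = (4 − 8·(3/7))/4 = 1/7.
At s = 11: ĝ = (3/7)·(11) + (1/7)·(1) = 34/7.

ĝ = 4.857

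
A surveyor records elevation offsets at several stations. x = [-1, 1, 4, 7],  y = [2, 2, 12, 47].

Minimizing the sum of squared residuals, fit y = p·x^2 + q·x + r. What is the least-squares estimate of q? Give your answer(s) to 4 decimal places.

Entries of MᵀM: Σx^2·x^2 = 2659, Σx^2·x = 407, Σx^2 = 67, Σx·x = 67, Σx = 11, Σ1 = 4.
And Σx^2·y = 2499, Σx·y = 377, Σy = 63.
Row-reducing yields p = 1705/1524, q = -1885/1524, r = 157/381.

q = -1.2369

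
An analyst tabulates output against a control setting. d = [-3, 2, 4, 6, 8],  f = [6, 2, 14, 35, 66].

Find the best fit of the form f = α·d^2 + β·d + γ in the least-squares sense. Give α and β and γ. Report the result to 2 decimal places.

With design matrix A, AᵀA = [[5745, 773, 129]; [773, 129, 17]; [129, 17, 5]] and Aᵀf = [5770, 780, 123]ᵀ.
Solving the 3×3 system (Gaussian elimination) gives α = 79865/75316, β = 401/3964, γ = -58412/18829.

α = 1.06, β = 0.10, γ = -3.10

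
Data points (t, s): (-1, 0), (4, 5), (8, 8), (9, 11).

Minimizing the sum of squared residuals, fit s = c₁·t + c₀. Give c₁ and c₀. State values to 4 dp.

c₁ = 1.0161, c₀ = 0.9194

MᵀM·[c₁, c₀]ᵀ = Mᵀs reads: 162·c₁ + 20·c₀ = 183;  20·c₁ + 4·c₀ = 24.
Eliminating c₀: 4·(row 1) − 20·(row 2) gives 248·c₁ = 4·183 − 20·24 = 252, so c₁ = 63/62.
Then c₀ = (24 − 20·(63/62))/4 = 57/62.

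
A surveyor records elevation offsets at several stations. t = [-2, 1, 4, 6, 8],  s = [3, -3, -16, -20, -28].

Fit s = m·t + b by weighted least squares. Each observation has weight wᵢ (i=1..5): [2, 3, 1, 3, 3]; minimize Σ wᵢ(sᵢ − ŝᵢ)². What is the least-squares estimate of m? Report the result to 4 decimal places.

m = -3.1959

Compute the Gram sums: Σwᵢ·t·t = 327, Σwᵢ·t = 45, Σwᵢ·1 = 12.
Right-hand side: Σwᵢ·t·s = -1117, Σwᵢ·s = -163.
Normal equations: [[327, 45]; [45, 12]]·[m, b]ᵀ = [-1117, -163]ᵀ.
Determinant 327·12 − 45² = 1899.
m = ((-1117)·12 − 45·(-163))/1899 = -2023/633; b = (327·(-163) − 45·(-1117))/1899 = -1012/633.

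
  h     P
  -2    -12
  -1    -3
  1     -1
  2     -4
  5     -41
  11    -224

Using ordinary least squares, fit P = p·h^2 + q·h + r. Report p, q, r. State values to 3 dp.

Sums needed: Σh^2·h^2 = 15300, Σh^2·h = 1456, Σh^2 = 156, Σh·h = 156, Σh = 16, Σ1 = 6.
And Σh^2·P = -28197, Σh·P = -2651, ΣP = -285.
Inverting the 3×3 Gram matrix, [p, q, r]ᵀ = [-6487/3212, 29673/16060, 333/4015]ᵀ.

p = -2.020, q = 1.848, r = 0.083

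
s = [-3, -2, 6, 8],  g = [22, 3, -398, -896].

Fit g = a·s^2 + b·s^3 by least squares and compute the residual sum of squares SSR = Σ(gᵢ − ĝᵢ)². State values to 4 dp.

SSR = 1.7806

Compute the Gram sums: Σs^2·s^2 = 5489, Σs^2·s^3 = 40269, Σs^3·s^3 = 309593.
Moment sums: Σs^2·g = -71462, Σs^3·g = -545338.
AᵀA·[a, b]ᵀ = Aᵀg becomes [[5489, 40269]; [40269, 309593]]·[a, b]ᵀ = [-71462, -545338]ᵀ.
Eliminating b: 309593·(row 1) − 40269·(row 2) gives 77763616·a = 309593·(-71462) − 40269·(-545338) = -163919044, so a = -40979761/19440904.
Then b = ((-545338) − 40269·(-40979761/19440904))/309593 = -28914251/19440904.
Residuals: 1979120/2430113, -324009/694318, -4182545/4860226, 968904/2430113; SSR = 8654033/4860226.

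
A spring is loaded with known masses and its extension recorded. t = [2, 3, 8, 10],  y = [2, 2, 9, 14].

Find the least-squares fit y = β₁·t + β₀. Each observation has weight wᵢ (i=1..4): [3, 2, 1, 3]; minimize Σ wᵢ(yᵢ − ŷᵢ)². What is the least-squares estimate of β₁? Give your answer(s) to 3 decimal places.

Setting ∂/∂β₁ … = 0 gives: 394·β₁ + 50·β₀ = 516;  50·β₁ + 9·β₀ = 61.
Δ = 394·9 − 50² = 1046.
β₁ = (516·9 − 50·61)/1046 = 797/523; β₀ = (394·61 − 50·516)/1046 = -883/523.

β₁ = 1.524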